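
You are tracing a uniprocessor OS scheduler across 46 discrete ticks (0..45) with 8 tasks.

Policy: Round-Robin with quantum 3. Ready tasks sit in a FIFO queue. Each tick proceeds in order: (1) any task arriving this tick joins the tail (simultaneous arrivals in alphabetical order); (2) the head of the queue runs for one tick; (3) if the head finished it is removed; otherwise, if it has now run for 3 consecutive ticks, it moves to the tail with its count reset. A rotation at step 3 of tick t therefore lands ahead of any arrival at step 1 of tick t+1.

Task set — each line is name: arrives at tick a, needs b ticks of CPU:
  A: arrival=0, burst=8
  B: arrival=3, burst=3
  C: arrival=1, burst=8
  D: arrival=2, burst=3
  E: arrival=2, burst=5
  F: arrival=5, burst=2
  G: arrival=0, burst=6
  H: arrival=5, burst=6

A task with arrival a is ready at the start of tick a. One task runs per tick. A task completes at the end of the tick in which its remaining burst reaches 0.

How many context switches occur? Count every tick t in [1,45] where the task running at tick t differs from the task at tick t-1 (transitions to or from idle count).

context switches = 15

t=0: queue=[A,G] q_used=0 → run A
t=1: queue=[A,G,C] q_used=1 → run A
t=2: queue=[A,G,C,D,E] q_used=2 → run A
t=3: queue=[G,C,D,E,A,B] q_used=0 → run G
t=4: queue=[G,C,D,E,A,B] q_used=1 → run G
t=5: queue=[G,C,D,E,A,B,F,H] q_used=2 → run G
t=6: queue=[C,D,E,A,B,F,H,G] q_used=0 → run C
t=7: queue=[C,D,E,A,B,F,H,G] q_used=1 → run C
t=8: queue=[C,D,E,A,B,F,H,G] q_used=2 → run C
t=9: queue=[D,E,A,B,F,H,G,C] q_used=0 → run D
t=10: queue=[D,E,A,B,F,H,G,C] q_used=1 → run D
t=11: queue=[D,E,A,B,F,H,G,C] q_used=2 → run D
t=12: queue=[E,A,B,F,H,G,C] q_used=0 → run E
t=13: queue=[E,A,B,F,H,G,C] q_used=1 → run E
t=14: queue=[E,A,B,F,H,G,C] q_used=2 → run E
t=15: queue=[A,B,F,H,G,C,E] q_used=0 → run A
t=16: queue=[A,B,F,H,G,C,E] q_used=1 → run A
t=17: queue=[A,B,F,H,G,C,E] q_used=2 → run A
t=18: queue=[B,F,H,G,C,E,A] q_used=0 → run B
t=19: queue=[B,F,H,G,C,E,A] q_used=1 → run B
t=20: queue=[B,F,H,G,C,E,A] q_used=2 → run B
t=21: queue=[F,H,G,C,E,A] q_used=0 → run F
t=22: queue=[F,H,G,C,E,A] q_used=1 → run F
t=23: queue=[H,G,C,E,A] q_used=0 → run H
t=24: queue=[H,G,C,E,A] q_used=1 → run H
t=25: queue=[H,G,C,E,A] q_used=2 → run H
t=26: queue=[G,C,E,A,H] q_used=0 → run G
t=27: queue=[G,C,E,A,H] q_used=1 → run G
t=28: queue=[G,C,E,A,H] q_used=2 → run G
t=29: queue=[C,E,A,H] q_used=0 → run C
t=30: queue=[C,E,A,H] q_used=1 → run C
t=31: queue=[C,E,A,H] q_used=2 → run C
t=32: queue=[E,A,H,C] q_used=0 → run E
t=33: queue=[E,A,H,C] q_used=1 → run E
t=34: queue=[A,H,C] q_used=0 → run A
t=35: queue=[A,H,C] q_used=1 → run A
t=36: queue=[H,C] q_used=0 → run H
t=37: queue=[H,C] q_used=1 → run H
t=38: queue=[H,C] q_used=2 → run H
t=39: queue=[C] q_used=0 → run C
t=40: queue=[C] q_used=1 → run C
t=41: (idle)
t=42: (idle)
t=43: (idle)
t=44: (idle)
t=45: (idle)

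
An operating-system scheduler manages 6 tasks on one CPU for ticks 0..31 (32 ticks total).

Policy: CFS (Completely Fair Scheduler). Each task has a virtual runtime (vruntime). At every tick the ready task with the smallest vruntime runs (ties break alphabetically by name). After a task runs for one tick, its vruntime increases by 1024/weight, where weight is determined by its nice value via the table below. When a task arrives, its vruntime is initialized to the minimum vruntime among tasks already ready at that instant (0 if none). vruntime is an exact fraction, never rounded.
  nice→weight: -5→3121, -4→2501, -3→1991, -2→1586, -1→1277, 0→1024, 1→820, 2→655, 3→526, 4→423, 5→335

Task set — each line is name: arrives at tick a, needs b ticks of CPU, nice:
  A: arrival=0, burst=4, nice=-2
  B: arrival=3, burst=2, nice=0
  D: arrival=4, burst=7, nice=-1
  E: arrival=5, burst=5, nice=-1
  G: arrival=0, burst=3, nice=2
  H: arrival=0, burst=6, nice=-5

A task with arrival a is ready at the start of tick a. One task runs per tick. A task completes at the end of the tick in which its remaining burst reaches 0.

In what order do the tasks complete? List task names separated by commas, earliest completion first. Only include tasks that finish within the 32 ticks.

t=0: vr[A=0 G=0 H=0] → run A
t=1: vr[A=512/793 G=0 H=0] → run G
t=2: vr[A=512/793 G=1024/655 H=0] → run H
t=3: vr[A=512/793 B=1024/3121 G=1024/655 H=1024/3121] → run B
t=4: vr[A=512/793 B=4145/3121 D=1024/3121 G=1024/655 H=1024/3121] → run D
t=5: vr[A=512/793 B=4145/3121 D=4503552/3985517 E=1024/3121 G=1024/655 H=1024/3121] → run E
t=6: vr[A=512/793 B=4145/3121 D=4503552/3985517 E=4503552/3985517 G=1024/655 H=1024/3121] → run H
t=7: vr[A=512/793 B=4145/3121 D=4503552/3985517 E=4503552/3985517 G=1024/655 H=2048/3121] → run A
t=8: vr[A=1024/793 B=4145/3121 D=4503552/3985517 E=4503552/3985517 G=1024/655 H=2048/3121] → run H
t=9: vr[A=1024/793 B=4145/3121 D=4503552/3985517 E=4503552/3985517 G=1024/655 H=3072/3121] → run H
t=10: vr[A=1024/793 B=4145/3121 D=4503552/3985517 E=4503552/3985517 G=1024/655 H=4096/3121] → run D
t=11: vr[A=1024/793 B=4145/3121 D=7699456/3985517 E=4503552/3985517 G=1024/655 H=4096/3121] → run E
t=12: vr[A=1024/793 B=4145/3121 D=7699456/3985517 E=7699456/3985517 G=1024/655 H=4096/3121] → run A
t=13: vr[A=1536/793 B=4145/3121 D=7699456/3985517 E=7699456/3985517 G=1024/655 H=4096/3121] → run H
t=14: vr[A=1536/793 B=4145/3121 D=7699456/3985517 E=7699456/3985517 G=1024/655 H=5120/3121] → run B
t=15: vr[A=1536/793 D=7699456/3985517 E=7699456/3985517 G=1024/655 H=5120/3121] → run G
t=16: vr[A=1536/793 D=7699456/3985517 E=7699456/3985517 G=2048/655 H=5120/3121] → run H
t=17: vr[A=1536/793 D=7699456/3985517 E=7699456/3985517 G=2048/655] → run D
t=18: vr[A=1536/793 D=10895360/3985517 E=7699456/3985517 G=2048/655] → run E
t=19: vr[A=1536/793 D=10895360/3985517 E=10895360/3985517 G=2048/655] → run A
t=20: vr[D=10895360/3985517 E=10895360/3985517 G=2048/655] → run D
t=21: vr[D=14091264/3985517 E=10895360/3985517 G=2048/655] → run E
t=22: vr[D=14091264/3985517 E=14091264/3985517 G=2048/655] → run G
t=23: vr[D=14091264/3985517 E=14091264/3985517] → run D
t=24: vr[D=17287168/3985517 E=14091264/3985517] → run E
t=25: vr[D=17287168/3985517] → run D
t=26: vr[D=20483072/3985517] → run D
t=27: (idle)
t=28: (idle)
t=29: (idle)
t=30: (idle)
t=31: (idle)

completion order = B, H, A, G, E, D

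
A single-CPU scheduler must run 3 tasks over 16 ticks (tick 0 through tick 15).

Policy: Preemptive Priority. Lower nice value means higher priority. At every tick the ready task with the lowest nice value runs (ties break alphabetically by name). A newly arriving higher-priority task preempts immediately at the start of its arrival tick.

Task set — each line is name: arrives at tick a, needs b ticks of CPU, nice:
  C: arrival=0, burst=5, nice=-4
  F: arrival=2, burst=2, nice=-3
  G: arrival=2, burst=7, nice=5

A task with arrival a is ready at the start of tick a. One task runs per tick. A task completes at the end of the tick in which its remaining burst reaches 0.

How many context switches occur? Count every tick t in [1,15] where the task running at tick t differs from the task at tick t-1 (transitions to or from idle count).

t=0: ready={C} → run C
t=1: ready={C} → run C
t=2: ready={C,F,G} → run C
t=3: ready={C,F,G} → run C
t=4: ready={C,F,G} → run C
t=5: ready={F,G} → run F
t=6: ready={F,G} → run F
t=7: ready={G} → run G
t=8: ready={G} → run G
t=9: ready={G} → run G
t=10: ready={G} → run G
t=11: ready={G} → run G
t=12: ready={G} → run G
t=13: ready={G} → run G
t=14: (idle)
t=15: (idle)

context switches = 3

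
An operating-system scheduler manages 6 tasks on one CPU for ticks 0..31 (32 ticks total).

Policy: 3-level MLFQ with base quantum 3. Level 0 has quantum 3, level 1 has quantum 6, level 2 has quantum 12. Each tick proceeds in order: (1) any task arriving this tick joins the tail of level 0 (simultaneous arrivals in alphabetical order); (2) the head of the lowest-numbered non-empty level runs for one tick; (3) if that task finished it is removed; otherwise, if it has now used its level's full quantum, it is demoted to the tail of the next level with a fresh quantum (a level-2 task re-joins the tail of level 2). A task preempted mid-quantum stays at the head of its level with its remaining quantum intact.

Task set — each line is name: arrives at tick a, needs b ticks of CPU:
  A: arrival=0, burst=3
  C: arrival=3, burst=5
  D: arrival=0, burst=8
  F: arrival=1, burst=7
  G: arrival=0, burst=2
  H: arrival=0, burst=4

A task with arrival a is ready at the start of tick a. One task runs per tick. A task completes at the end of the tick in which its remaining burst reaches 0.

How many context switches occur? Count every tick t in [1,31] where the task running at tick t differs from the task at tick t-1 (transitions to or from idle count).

context switches = 10

t=0: L0/L1/L2 = ADGH/-/- → run A
t=1: L0/L1/L2 = ADGHF/-/- → run A
t=2: L0/L1/L2 = ADGHF/-/- → run A
t=3: L0/L1/L2 = DGHFC/-/- → run D
t=4: L0/L1/L2 = DGHFC/-/- → run D
t=5: L0/L1/L2 = DGHFC/-/- → run D
t=6: L0/L1/L2 = GHFC/D/- → run G
t=7: L0/L1/L2 = GHFC/D/- → run G
t=8: L0/L1/L2 = HFC/D/- → run H
t=9: L0/L1/L2 = HFC/D/- → run H
t=10: L0/L1/L2 = HFC/D/- → run H
t=11: L0/L1/L2 = FC/DH/- → run F
t=12: L0/L1/L2 = FC/DH/- → run F
t=13: L0/L1/L2 = FC/DH/- → run F
t=14: L0/L1/L2 = C/DHF/- → run C
t=15: L0/L1/L2 = C/DHF/- → run C
t=16: L0/L1/L2 = C/DHF/- → run C
t=17: L0/L1/L2 = -/DHFC/- → run D
t=18: L0/L1/L2 = -/DHFC/- → run D
t=19: L0/L1/L2 = -/DHFC/- → run D
t=20: L0/L1/L2 = -/DHFC/- → run D
t=21: L0/L1/L2 = -/DHFC/- → run D
t=22: L0/L1/L2 = -/HFC/- → run H
t=23: L0/L1/L2 = -/FC/- → run F
t=24: L0/L1/L2 = -/FC/- → run F
t=25: L0/L1/L2 = -/FC/- → run F
t=26: L0/L1/L2 = -/FC/- → run F
t=27: L0/L1/L2 = -/C/- → run C
t=28: L0/L1/L2 = -/C/- → run C
t=29: (idle)
t=30: (idle)
t=31: (idle)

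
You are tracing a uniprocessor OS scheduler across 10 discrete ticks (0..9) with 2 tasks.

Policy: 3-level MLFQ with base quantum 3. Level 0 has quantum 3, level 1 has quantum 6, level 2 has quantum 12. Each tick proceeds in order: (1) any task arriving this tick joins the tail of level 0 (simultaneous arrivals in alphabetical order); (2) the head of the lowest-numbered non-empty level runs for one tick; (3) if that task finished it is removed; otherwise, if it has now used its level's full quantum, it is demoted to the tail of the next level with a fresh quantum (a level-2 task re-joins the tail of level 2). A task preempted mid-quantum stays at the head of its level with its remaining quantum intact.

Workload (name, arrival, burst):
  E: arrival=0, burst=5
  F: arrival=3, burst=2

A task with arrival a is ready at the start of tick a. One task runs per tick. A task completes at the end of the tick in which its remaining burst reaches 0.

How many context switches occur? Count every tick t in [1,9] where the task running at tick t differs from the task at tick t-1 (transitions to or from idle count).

context switches = 3

t=0: L0/L1/L2 = E/-/- → run E
t=1: L0/L1/L2 = E/-/- → run E
t=2: L0/L1/L2 = E/-/- → run E
t=3: L0/L1/L2 = F/E/- → run F
t=4: L0/L1/L2 = F/E/- → run F
t=5: L0/L1/L2 = -/E/- → run E
t=6: L0/L1/L2 = -/E/- → run E
t=7: (idle)
t=8: (idle)
t=9: (idle)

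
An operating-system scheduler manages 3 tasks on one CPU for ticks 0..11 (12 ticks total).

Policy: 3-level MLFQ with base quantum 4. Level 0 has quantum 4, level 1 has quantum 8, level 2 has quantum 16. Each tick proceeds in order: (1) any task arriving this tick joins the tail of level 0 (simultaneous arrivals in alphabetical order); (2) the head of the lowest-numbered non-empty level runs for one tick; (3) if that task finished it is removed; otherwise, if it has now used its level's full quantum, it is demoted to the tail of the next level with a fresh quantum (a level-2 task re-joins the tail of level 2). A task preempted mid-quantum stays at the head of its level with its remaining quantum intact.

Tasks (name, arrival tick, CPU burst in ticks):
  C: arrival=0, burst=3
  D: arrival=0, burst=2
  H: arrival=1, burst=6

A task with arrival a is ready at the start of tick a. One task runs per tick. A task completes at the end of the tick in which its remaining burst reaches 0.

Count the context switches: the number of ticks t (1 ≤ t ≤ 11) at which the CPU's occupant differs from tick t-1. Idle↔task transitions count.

t=0: L0/L1/L2 = CD/-/- → run C
t=1: L0/L1/L2 = CDH/-/- → run C
t=2: L0/L1/L2 = CDH/-/- → run C
t=3: L0/L1/L2 = DH/-/- → run D
t=4: L0/L1/L2 = DH/-/- → run D
t=5: L0/L1/L2 = H/-/- → run H
t=6: L0/L1/L2 = H/-/- → run H
t=7: L0/L1/L2 = H/-/- → run H
t=8: L0/L1/L2 = H/-/- → run H
t=9: L0/L1/L2 = -/H/- → run H
t=10: L0/L1/L2 = -/H/- → run H
t=11: (idle)

context switches = 3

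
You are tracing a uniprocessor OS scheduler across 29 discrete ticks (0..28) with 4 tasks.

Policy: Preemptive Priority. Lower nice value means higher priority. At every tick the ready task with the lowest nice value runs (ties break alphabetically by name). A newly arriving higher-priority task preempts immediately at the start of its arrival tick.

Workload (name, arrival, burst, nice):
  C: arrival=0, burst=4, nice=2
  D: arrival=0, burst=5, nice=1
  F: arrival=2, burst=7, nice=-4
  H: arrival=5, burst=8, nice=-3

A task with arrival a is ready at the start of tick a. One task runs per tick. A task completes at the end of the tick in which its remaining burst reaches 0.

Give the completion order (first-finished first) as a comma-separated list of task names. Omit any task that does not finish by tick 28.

completion order = F, H, D, C

t=0: ready={C,D} → run D
t=1: ready={C,D} → run D
t=2: ready={C,D,F} → run F
t=3: ready={C,D,F} → run F
t=4: ready={C,D,F} → run F
t=5: ready={C,D,F,H} → run F
t=6: ready={C,D,F,H} → run F
t=7: ready={C,D,F,H} → run F
t=8: ready={C,D,F,H} → run F
t=9: ready={C,D,H} → run H
t=10: ready={C,D,H} → run H
t=11: ready={C,D,H} → run H
t=12: ready={C,D,H} → run H
t=13: ready={C,D,H} → run H
t=14: ready={C,D,H} → run H
t=15: ready={C,D,H} → run H
t=16: ready={C,D,H} → run H
t=17: ready={C,D} → run D
t=18: ready={C,D} → run D
t=19: ready={C,D} → run D
t=20: ready={C} → run C
t=21: ready={C} → run C
t=22: ready={C} → run C
t=23: ready={C} → run C
t=24: (idle)
t=25: (idle)
t=26: (idle)
t=27: (idle)
t=28: (idle)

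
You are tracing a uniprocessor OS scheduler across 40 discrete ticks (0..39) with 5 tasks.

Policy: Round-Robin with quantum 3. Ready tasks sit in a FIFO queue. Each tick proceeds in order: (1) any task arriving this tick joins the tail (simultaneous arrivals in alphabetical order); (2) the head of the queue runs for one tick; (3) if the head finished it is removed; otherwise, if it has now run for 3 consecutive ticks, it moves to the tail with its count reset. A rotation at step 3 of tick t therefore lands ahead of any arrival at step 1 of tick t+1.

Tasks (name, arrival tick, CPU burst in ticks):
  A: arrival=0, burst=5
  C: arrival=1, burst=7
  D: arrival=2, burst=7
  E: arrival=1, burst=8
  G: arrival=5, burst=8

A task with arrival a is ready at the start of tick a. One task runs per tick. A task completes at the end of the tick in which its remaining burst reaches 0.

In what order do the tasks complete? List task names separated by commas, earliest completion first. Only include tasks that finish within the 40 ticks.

t=0: queue=[A] q_used=0 → run A
t=1: queue=[A,C,E] q_used=1 → run A
t=2: queue=[A,C,E,D] q_used=2 → run A
t=3: queue=[C,E,D,A] q_used=0 → run C
t=4: queue=[C,E,D,A] q_used=1 → run C
t=5: queue=[C,E,D,A,G] q_used=2 → run C
t=6: queue=[E,D,A,G,C] q_used=0 → run E
t=7: queue=[E,D,A,G,C] q_used=1 → run E
t=8: queue=[E,D,A,G,C] q_used=2 → run E
t=9: queue=[D,A,G,C,E] q_used=0 → run D
t=10: queue=[D,A,G,C,E] q_used=1 → run D
t=11: queue=[D,A,G,C,E] q_used=2 → run D
t=12: queue=[A,G,C,E,D] q_used=0 → run A
t=13: queue=[A,G,C,E,D] q_used=1 → run A
t=14: queue=[G,C,E,D] q_used=0 → run G
t=15: queue=[G,C,E,D] q_used=1 → run G
t=16: queue=[G,C,E,D] q_used=2 → run G
t=17: queue=[C,E,D,G] q_used=0 → run C
t=18: queue=[C,E,D,G] q_used=1 → run C
t=19: queue=[C,E,D,G] q_used=2 → run C
t=20: queue=[E,D,G,C] q_used=0 → run E
t=21: queue=[E,D,G,C] q_used=1 → run E
t=22: queue=[E,D,G,C] q_used=2 → run E
t=23: queue=[D,G,C,E] q_used=0 → run D
t=24: queue=[D,G,C,E] q_used=1 → run D
t=25: queue=[D,G,C,E] q_used=2 → run D
t=26: queue=[G,C,E,D] q_used=0 → run G
t=27: queue=[G,C,E,D] q_used=1 → run G
t=28: queue=[G,C,E,D] q_used=2 → run G
t=29: queue=[C,E,D,G] q_used=0 → run C
t=30: queue=[E,D,G] q_used=0 → run E
t=31: queue=[E,D,G] q_used=1 → run E
t=32: queue=[D,G] q_used=0 → run D
t=33: queue=[G] q_used=0 → run G
t=34: queue=[G] q_used=1 → run G
t=35: (idle)
t=36: (idle)
t=37: (idle)
t=38: (idle)
t=39: (idle)

completion order = A, C, E, D, G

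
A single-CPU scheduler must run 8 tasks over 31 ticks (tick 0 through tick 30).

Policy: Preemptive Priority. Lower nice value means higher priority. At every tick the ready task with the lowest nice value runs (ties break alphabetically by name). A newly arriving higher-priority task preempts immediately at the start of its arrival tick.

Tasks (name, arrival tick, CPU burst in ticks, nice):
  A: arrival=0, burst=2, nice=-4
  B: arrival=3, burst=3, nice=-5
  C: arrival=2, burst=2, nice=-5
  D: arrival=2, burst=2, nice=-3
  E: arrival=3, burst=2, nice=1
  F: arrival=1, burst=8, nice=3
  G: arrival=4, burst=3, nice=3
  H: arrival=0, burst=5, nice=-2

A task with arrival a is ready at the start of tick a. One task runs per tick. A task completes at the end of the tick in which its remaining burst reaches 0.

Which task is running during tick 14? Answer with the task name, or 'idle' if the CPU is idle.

running at tick 14 = E

t=0: ready={A,H} → run A
t=1: ready={A,F,H} → run A
t=2: ready={C,D,F,H} → run C
t=3: ready={B,C,D,E,F,H} → run B
t=4: ready={B,C,D,E,F,G,H} → run B
t=5: ready={B,C,D,E,F,G,H} → run B
t=6: ready={C,D,E,F,G,H} → run C
t=7: ready={D,E,F,G,H} → run D
t=8: ready={D,E,F,G,H} → run D
t=9: ready={E,F,G,H} → run H
t=10: ready={E,F,G,H} → run H
t=11: ready={E,F,G,H} → run H
t=12: ready={E,F,G,H} → run H
t=13: ready={E,F,G,H} → run H
t=14: ready={E,F,G} → run E
t=15: ready={E,F,G} → run E
t=16: ready={F,G} → run F
t=17: ready={F,G} → run F
t=18: ready={F,G} → run F
t=19: ready={F,G} → run F
t=20: ready={F,G} → run F
t=21: ready={F,G} → run F
t=22: ready={F,G} → run F
t=23: ready={F,G} → run F
t=24: ready={G} → run G
t=25: ready={G} → run G
t=26: ready={G} → run G
t=27: (idle)
t=28: (idle)
t=29: (idle)
t=30: (idle)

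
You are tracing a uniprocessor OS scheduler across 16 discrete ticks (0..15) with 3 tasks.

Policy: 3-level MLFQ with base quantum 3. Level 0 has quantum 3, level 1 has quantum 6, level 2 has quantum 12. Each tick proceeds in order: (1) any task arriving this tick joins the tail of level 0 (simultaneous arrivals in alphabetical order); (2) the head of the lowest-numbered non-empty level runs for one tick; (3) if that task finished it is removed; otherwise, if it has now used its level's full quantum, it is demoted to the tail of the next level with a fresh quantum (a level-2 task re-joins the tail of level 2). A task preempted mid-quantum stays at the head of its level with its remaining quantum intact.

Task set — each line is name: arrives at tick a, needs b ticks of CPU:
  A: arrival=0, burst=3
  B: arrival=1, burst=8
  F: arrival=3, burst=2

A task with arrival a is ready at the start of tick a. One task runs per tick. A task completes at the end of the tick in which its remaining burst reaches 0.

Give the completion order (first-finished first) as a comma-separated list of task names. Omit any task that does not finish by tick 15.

completion order = A, F, B

t=0: L0/L1/L2 = A/-/- → run A
t=1: L0/L1/L2 = AB/-/- → run A
t=2: L0/L1/L2 = AB/-/- → run A
t=3: L0/L1/L2 = BF/-/- → run B
t=4: L0/L1/L2 = BF/-/- → run B
t=5: L0/L1/L2 = BF/-/- → run B
t=6: L0/L1/L2 = F/B/- → run F
t=7: L0/L1/L2 = F/B/- → run F
t=8: L0/L1/L2 = -/B/- → run B
t=9: L0/L1/L2 = -/B/- → run B
t=10: L0/L1/L2 = -/B/- → run B
t=11: L0/L1/L2 = -/B/- → run B
t=12: L0/L1/L2 = -/B/- → run B
t=13: (idle)
t=14: (idle)
t=15: (idle)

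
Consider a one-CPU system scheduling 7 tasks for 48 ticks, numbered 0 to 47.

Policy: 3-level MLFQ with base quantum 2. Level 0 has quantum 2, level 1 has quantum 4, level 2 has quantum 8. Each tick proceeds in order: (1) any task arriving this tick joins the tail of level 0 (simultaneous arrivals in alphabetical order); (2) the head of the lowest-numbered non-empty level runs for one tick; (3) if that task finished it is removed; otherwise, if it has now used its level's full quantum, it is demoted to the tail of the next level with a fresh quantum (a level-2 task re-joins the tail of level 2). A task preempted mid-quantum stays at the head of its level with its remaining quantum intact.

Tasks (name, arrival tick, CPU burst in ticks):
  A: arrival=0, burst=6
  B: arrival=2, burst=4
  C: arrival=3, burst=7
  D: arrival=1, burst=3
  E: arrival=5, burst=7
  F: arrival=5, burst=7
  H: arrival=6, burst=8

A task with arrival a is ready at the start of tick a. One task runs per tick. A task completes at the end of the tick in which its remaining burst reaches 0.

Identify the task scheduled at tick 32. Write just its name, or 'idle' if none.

running at tick 32 = F

t=0: L0/L1/L2 = A/-/- → run A
t=1: L0/L1/L2 = AD/-/- → run A
t=2: L0/L1/L2 = DB/A/- → run D
t=3: L0/L1/L2 = DBC/A/- → run D
t=4: L0/L1/L2 = BC/AD/- → run B
t=5: L0/L1/L2 = BCEF/AD/- → run B
t=6: L0/L1/L2 = CEFH/ADB/- → run C
t=7: L0/L1/L2 = CEFH/ADB/- → run C
t=8: L0/L1/L2 = EFH/ADBC/- → run E
t=9: L0/L1/L2 = EFH/ADBC/- → run E
t=10: L0/L1/L2 = FH/ADBCE/- → run F
t=11: L0/L1/L2 = FH/ADBCE/- → run F
t=12: L0/L1/L2 = H/ADBCEF/- → run H
t=13: L0/L1/L2 = H/ADBCEF/- → run H
t=14: L0/L1/L2 = -/ADBCEFH/- → run A
t=15: L0/L1/L2 = -/ADBCEFH/- → run A
t=16: L0/L1/L2 = -/ADBCEFH/- → run A
t=17: L0/L1/L2 = -/ADBCEFH/- → run A
t=18: L0/L1/L2 = -/DBCEFH/- → run D
t=19: L0/L1/L2 = -/BCEFH/- → run B
t=20: L0/L1/L2 = -/BCEFH/- → run B
t=21: L0/L1/L2 = -/CEFH/- → run C
t=22: L0/L1/L2 = -/CEFH/- → run C
t=23: L0/L1/L2 = -/CEFH/- → run C
t=24: L0/L1/L2 = -/CEFH/- → run C
t=25: L0/L1/L2 = -/EFH/C → run E
t=26: L0/L1/L2 = -/EFH/C → run E
t=27: L0/L1/L2 = -/EFH/C → run E
t=28: L0/L1/L2 = -/EFH/C → run E
t=29: L0/L1/L2 = -/FH/CE → run F
t=30: L0/L1/L2 = -/FH/CE → run F
t=31: L0/L1/L2 = -/FH/CE → run F
t=32: L0/L1/L2 = -/FH/CE → run F
t=33: L0/L1/L2 = -/H/CEF → run H
t=34: L0/L1/L2 = -/H/CEF → run H
t=35: L0/L1/L2 = -/H/CEF → run H
t=36: L0/L1/L2 = -/H/CEF → run H
t=37: L0/L1/L2 = -/-/CEFH → run C
t=38: L0/L1/L2 = -/-/EFH → run E
t=39: L0/L1/L2 = -/-/FH → run F
t=40: L0/L1/L2 = -/-/H → run H
t=41: L0/L1/L2 = -/-/H → run H
t=42: (idle)
t=43: (idle)
t=44: (idle)
t=45: (idle)
t=46: (idle)
t=47: (idle)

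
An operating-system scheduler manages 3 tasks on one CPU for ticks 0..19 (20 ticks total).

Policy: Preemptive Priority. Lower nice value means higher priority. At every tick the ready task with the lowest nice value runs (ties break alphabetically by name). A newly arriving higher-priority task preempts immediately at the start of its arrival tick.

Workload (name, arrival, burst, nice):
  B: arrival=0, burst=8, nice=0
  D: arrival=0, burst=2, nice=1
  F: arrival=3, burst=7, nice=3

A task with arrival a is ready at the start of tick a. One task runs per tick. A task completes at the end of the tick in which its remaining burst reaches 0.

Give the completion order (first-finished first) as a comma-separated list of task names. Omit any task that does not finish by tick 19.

completion order = B, D, F

t=0: ready={B,D} → run B
t=1: ready={B,D} → run B
t=2: ready={B,D} → run B
t=3: ready={B,D,F} → run B
t=4: ready={B,D,F} → run B
t=5: ready={B,D,F} → run B
t=6: ready={B,D,F} → run B
t=7: ready={B,D,F} → run B
t=8: ready={D,F} → run D
t=9: ready={D,F} → run D
t=10: ready={F} → run F
t=11: ready={F} → run F
t=12: ready={F} → run F
t=13: ready={F} → run F
t=14: ready={F} → run F
t=15: ready={F} → run F
t=16: ready={F} → run F
t=17: (idle)
t=18: (idle)
t=19: (idle)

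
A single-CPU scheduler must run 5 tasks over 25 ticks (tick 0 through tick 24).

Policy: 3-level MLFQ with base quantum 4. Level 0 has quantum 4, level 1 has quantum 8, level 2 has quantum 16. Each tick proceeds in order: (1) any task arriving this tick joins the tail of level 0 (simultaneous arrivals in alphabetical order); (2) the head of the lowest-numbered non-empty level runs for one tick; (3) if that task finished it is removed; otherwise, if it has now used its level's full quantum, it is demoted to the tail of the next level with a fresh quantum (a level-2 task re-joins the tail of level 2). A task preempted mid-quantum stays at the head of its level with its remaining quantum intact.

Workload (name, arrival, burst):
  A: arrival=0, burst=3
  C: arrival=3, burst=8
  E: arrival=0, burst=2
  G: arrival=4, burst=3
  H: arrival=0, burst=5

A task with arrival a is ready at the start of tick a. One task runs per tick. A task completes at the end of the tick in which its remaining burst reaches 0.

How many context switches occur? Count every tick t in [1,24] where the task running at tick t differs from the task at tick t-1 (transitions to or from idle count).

context switches = 7

t=0: L0/L1/L2 = AEH/-/- → run A
t=1: L0/L1/L2 = AEH/-/- → run A
t=2: L0/L1/L2 = AEH/-/- → run A
t=3: L0/L1/L2 = EHC/-/- → run E
t=4: L0/L1/L2 = EHCG/-/- → run E
t=5: L0/L1/L2 = HCG/-/- → run H
t=6: L0/L1/L2 = HCG/-/- → run H
t=7: L0/L1/L2 = HCG/-/- → run H
t=8: L0/L1/L2 = HCG/-/- → run H
t=9: L0/L1/L2 = CG/H/- → run C
t=10: L0/L1/L2 = CG/H/- → run C
t=11: L0/L1/L2 = CG/H/- → run C
t=12: L0/L1/L2 = CG/H/- → run C
t=13: L0/L1/L2 = G/HC/- → run G
t=14: L0/L1/L2 = G/HC/- → run G
t=15: L0/L1/L2 = G/HC/- → run G
t=16: L0/L1/L2 = -/HC/- → run H
t=17: L0/L1/L2 = -/C/- → run C
t=18: L0/L1/L2 = -/C/- → run C
t=19: L0/L1/L2 = -/C/- → run C
t=20: L0/L1/L2 = -/C/- → run C
t=21: (idle)
t=22: (idle)
t=23: (idle)
t=24: (idle)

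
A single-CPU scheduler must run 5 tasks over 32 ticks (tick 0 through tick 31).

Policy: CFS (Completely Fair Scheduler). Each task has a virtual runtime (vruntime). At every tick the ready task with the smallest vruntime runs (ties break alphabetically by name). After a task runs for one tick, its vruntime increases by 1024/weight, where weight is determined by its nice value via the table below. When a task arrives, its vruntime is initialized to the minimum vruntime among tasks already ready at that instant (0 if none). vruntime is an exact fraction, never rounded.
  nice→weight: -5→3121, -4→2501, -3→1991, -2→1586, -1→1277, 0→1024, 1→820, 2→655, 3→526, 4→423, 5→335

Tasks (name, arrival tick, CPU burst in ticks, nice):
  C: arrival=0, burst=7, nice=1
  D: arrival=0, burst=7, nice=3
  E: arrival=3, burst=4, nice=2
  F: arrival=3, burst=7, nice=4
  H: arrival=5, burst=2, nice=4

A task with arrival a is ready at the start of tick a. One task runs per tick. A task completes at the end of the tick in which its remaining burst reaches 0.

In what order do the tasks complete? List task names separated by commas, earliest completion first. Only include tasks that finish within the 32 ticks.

t=0: vr[C=0 D=0] → run C
t=1: vr[C=256/205 D=0] → run D
t=2: vr[C=256/205 D=512/263] → run C
t=3: vr[C=512/205 D=512/263 E=512/263 F=512/263] → run D
t=4: vr[C=512/205 D=1024/263 E=512/263 F=512/263] → run E
t=5: vr[C=512/205 D=1024/263 E=604672/172265 F=512/263 H=512/263] → run F
t=6: vr[C=512/205 D=1024/263 E=604672/172265 F=485888/111249 H=512/263] → run H
t=7: vr[C=512/205 D=1024/263 E=604672/172265 F=485888/111249 H=485888/111249] → run C
t=8: vr[C=768/205 D=1024/263 E=604672/172265 F=485888/111249 H=485888/111249] → run E
t=9: vr[C=768/205 D=1024/263 E=873984/172265 F=485888/111249 H=485888/111249] → run C
t=10: vr[C=1024/205 D=1024/263 E=873984/172265 F=485888/111249 H=485888/111249] → run D
t=11: vr[C=1024/205 D=1536/263 E=873984/172265 F=485888/111249 H=485888/111249] → run F
t=12: vr[C=1024/205 D=1536/263 E=873984/172265 F=755200/111249 H=485888/111249] → run H
t=13: vr[C=1024/205 D=1536/263 E=873984/172265 F=755200/111249] → run C
t=14: vr[C=256/41 D=1536/263 E=873984/172265 F=755200/111249] → run E
t=15: vr[C=256/41 D=1536/263 E=1143296/172265 F=755200/111249] → run D
t=16: vr[C=256/41 D=2048/263 E=1143296/172265 F=755200/111249] → run C
t=17: vr[C=1536/205 D=2048/263 E=1143296/172265 F=755200/111249] → run E
t=18: vr[C=1536/205 D=2048/263 F=755200/111249] → run F
t=19: vr[C=1536/205 D=2048/263 F=341504/37083] → run C
t=20: vr[D=2048/263 F=341504/37083] → run D
t=21: vr[D=2560/263 F=341504/37083] → run F
t=22: vr[D=2560/263 F=1293824/111249] → run D
t=23: vr[D=3072/263 F=1293824/111249] → run F
t=24: vr[D=3072/263 F=1563136/111249] → run D
t=25: vr[F=1563136/111249] → run F
t=26: vr[F=610816/37083] → run F
t=27: (idle)
t=28: (idle)
t=29: (idle)
t=30: (idle)
t=31: (idle)

completion order = H, E, C, D, F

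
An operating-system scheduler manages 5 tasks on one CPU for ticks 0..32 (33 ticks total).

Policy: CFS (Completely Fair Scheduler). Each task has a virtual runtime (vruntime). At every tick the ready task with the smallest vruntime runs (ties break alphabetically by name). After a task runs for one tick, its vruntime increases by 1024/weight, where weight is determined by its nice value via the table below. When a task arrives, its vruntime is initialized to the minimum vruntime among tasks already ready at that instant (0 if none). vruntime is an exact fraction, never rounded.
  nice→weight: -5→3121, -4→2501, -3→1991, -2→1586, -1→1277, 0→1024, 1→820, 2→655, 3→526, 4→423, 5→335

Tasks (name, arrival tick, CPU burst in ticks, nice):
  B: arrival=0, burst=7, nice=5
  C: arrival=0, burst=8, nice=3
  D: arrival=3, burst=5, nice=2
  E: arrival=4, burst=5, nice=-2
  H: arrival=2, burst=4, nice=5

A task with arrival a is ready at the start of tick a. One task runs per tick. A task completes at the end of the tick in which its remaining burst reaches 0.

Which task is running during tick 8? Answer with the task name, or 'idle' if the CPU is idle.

t=0: vr[B=0 C=0] → run B
t=1: vr[B=1024/335 C=0] → run C
t=2: vr[B=1024/335 C=512/263 H=512/263] → run C
t=3: vr[B=1024/335 C=1024/263 D=512/263 H=512/263] → run D
t=4: vr[B=1024/335 C=1024/263 D=604672/172265 E=512/263 H=512/263] → run E
t=5: vr[B=1024/335 C=1024/263 D=604672/172265 E=540672/208559 H=512/263] → run H
t=6: vr[B=1024/335 C=1024/263 D=604672/172265 E=540672/208559 H=440832/88105] → run E
t=7: vr[B=1024/335 C=1024/263 D=604672/172265 E=675328/208559 H=440832/88105] → run B
t=8: vr[B=2048/335 C=1024/263 D=604672/172265 E=675328/208559 H=440832/88105] → run E
t=9: vr[B=2048/335 C=1024/263 D=604672/172265 E=809984/208559 H=440832/88105] → run D
t=10: vr[B=2048/335 C=1024/263 D=873984/172265 E=809984/208559 H=440832/88105] → run E
t=11: vr[B=2048/335 C=1024/263 D=873984/172265 E=944640/208559 H=440832/88105] → run C
t=12: vr[B=2048/335 C=1536/263 D=873984/172265 E=944640/208559 H=440832/88105] → run E
t=13: vr[B=2048/335 C=1536/263 D=873984/172265 H=440832/88105] → run H
t=14: vr[B=2048/335 C=1536/263 D=873984/172265 H=710144/88105] → run D
t=15: vr[B=2048/335 C=1536/263 D=1143296/172265 H=710144/88105] → run C
t=16: vr[B=2048/335 C=2048/263 D=1143296/172265 H=710144/88105] → run B
t=17: vr[B=3072/335 C=2048/263 D=1143296/172265 H=710144/88105] → run D
t=18: vr[B=3072/335 C=2048/263 D=1412608/172265 H=710144/88105] → run C
t=19: vr[B=3072/335 C=2560/263 D=1412608/172265 H=710144/88105] → run H
t=20: vr[B=3072/335 C=2560/263 D=1412608/172265 H=979456/88105] → run D
t=21: vr[B=3072/335 C=2560/263 H=979456/88105] → run B
t=22: vr[B=4096/335 C=2560/263 H=979456/88105] → run C
t=23: vr[B=4096/335 C=3072/263 H=979456/88105] → run H
t=24: vr[B=4096/335 C=3072/263] → run C
t=25: vr[B=4096/335 C=3584/263] → run B
t=26: vr[B=1024/67 C=3584/263] → run C
t=27: vr[B=1024/67] → run B
t=28: vr[B=6144/335] → run B
t=29: (idle)
t=30: (idle)
t=31: (idle)
t=32: (idle)

running at tick 8 = E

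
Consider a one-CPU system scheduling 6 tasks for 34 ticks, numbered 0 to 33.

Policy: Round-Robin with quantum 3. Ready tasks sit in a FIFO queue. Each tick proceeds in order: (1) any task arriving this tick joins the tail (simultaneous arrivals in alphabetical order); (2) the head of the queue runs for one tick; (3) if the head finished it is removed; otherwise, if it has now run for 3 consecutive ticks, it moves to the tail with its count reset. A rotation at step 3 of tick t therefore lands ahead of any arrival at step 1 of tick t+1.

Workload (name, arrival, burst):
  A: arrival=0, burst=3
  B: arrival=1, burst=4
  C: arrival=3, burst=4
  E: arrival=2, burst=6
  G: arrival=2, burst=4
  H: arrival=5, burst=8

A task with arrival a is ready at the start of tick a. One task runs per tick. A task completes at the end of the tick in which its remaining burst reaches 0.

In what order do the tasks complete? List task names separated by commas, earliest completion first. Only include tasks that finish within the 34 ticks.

completion order = A, B, E, G, C, H

t=0: queue=[A] q_used=0 → run A
t=1: queue=[A,B] q_used=1 → run A
t=2: queue=[A,B,E,G] q_used=2 → run A
t=3: queue=[B,E,G,C] q_used=0 → run B
t=4: queue=[B,E,G,C] q_used=1 → run B
t=5: queue=[B,E,G,C,H] q_used=2 → run B
t=6: queue=[E,G,C,H,B] q_used=0 → run E
t=7: queue=[E,G,C,H,B] q_used=1 → run E
t=8: queue=[E,G,C,H,B] q_used=2 → run E
t=9: queue=[G,C,H,B,E] q_used=0 → run G
t=10: queue=[G,C,H,B,E] q_used=1 → run G
t=11: queue=[G,C,H,B,E] q_used=2 → run G
t=12: queue=[C,H,B,E,G] q_used=0 → run C
t=13: queue=[C,H,B,E,G] q_used=1 → run C
t=14: queue=[C,H,B,E,G] q_used=2 → run C
t=15: queue=[H,B,E,G,C] q_used=0 → run H
t=16: queue=[H,B,E,G,C] q_used=1 → run H
t=17: queue=[H,B,E,G,C] q_used=2 → run H
t=18: queue=[B,E,G,C,H] q_used=0 → run B
t=19: queue=[E,G,C,H] q_used=0 → run E
t=20: queue=[E,G,C,H] q_used=1 → run E
t=21: queue=[E,G,C,H] q_used=2 → run E
t=22: queue=[G,C,H] q_used=0 → run G
t=23: queue=[C,H] q_used=0 → run C
t=24: queue=[H] q_used=0 → run H
t=25: queue=[H] q_used=1 → run H
t=26: queue=[H] q_used=2 → run H
t=27: queue=[H] q_used=0 → run H
t=28: queue=[H] q_used=1 → run H
t=29: (idle)
t=30: (idle)
t=31: (idle)
t=32: (idle)
t=33: (idle)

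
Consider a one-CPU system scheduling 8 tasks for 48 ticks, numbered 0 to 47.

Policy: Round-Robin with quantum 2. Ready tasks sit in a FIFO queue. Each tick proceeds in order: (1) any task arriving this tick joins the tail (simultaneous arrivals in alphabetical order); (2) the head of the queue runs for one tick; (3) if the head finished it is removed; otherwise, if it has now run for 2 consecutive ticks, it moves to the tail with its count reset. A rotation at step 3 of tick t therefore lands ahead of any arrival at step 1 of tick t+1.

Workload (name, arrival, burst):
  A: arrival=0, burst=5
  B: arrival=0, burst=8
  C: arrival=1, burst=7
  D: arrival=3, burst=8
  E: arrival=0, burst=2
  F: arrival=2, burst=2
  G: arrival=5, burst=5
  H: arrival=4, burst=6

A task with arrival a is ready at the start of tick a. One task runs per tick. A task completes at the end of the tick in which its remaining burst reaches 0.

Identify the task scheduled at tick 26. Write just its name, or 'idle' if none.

t=0: queue=[A,B,E] q_used=0 → run A
t=1: queue=[A,B,E,C] q_used=1 → run A
t=2: queue=[B,E,C,A,F] q_used=0 → run B
t=3: queue=[B,E,C,A,F,D] q_used=1 → run B
t=4: queue=[E,C,A,F,D,B,H] q_used=0 → run E
t=5: queue=[E,C,A,F,D,B,H,G] q_used=1 → run E
t=6: queue=[C,A,F,D,B,H,G] q_used=0 → run C
t=7: queue=[C,A,F,D,B,H,G] q_used=1 → run C
t=8: queue=[A,F,D,B,H,G,C] q_used=0 → run A
t=9: queue=[A,F,D,B,H,G,C] q_used=1 → run A
t=10: queue=[F,D,B,H,G,C,A] q_used=0 → run F
t=11: queue=[F,D,B,H,G,C,A] q_used=1 → run F
t=12: queue=[D,B,H,G,C,A] q_used=0 → run D
t=13: queue=[D,B,H,G,C,A] q_used=1 → run D
t=14: queue=[B,H,G,C,A,D] q_used=0 → run B
t=15: queue=[B,H,G,C,A,D] q_used=1 → run B
t=16: queue=[H,G,C,A,D,B] q_used=0 → run H
t=17: queue=[H,G,C,A,D,B] q_used=1 → run H
t=18: queue=[G,C,A,D,B,H] q_used=0 → run G
t=19: queue=[G,C,A,D,B,H] q_used=1 → run G
t=20: queue=[C,A,D,B,H,G] q_used=0 → run C
t=21: queue=[C,A,D,B,H,G] q_used=1 → run C
t=22: queue=[A,D,B,H,G,C] q_used=0 → run A
t=23: queue=[D,B,H,G,C] q_used=0 → run D
t=24: queue=[D,B,H,G,C] q_used=1 → run D
t=25: queue=[B,H,G,C,D] q_used=0 → run B
t=26: queue=[B,H,G,C,D] q_used=1 → run B
t=27: queue=[H,G,C,D,B] q_used=0 → run H
t=28: queue=[H,G,C,D,B] q_used=1 → run H
t=29: queue=[G,C,D,B,H] q_used=0 → run G
t=30: queue=[G,C,D,B,H] q_used=1 → run G
t=31: queue=[C,D,B,H,G] q_used=0 → run C
t=32: queue=[C,D,B,H,G] q_used=1 → run C
t=33: queue=[D,B,H,G,C] q_used=0 → run D
t=34: queue=[D,B,H,G,C] q_used=1 → run D
t=35: queue=[B,H,G,C,D] q_used=0 → run B
t=36: queue=[B,H,G,C,D] q_used=1 → run B
t=37: queue=[H,G,C,D] q_used=0 → run H
t=38: queue=[H,G,C,D] q_used=1 → run H
t=39: queue=[G,C,D] q_used=0 → run G
t=40: queue=[C,D] q_used=0 → run C
t=41: queue=[D] q_used=0 → run D
t=42: queue=[D] q_used=1 → run D
t=43: (idle)
t=44: (idle)
t=45: (idle)
t=46: (idle)
t=47: (idle)

running at tick 26 = B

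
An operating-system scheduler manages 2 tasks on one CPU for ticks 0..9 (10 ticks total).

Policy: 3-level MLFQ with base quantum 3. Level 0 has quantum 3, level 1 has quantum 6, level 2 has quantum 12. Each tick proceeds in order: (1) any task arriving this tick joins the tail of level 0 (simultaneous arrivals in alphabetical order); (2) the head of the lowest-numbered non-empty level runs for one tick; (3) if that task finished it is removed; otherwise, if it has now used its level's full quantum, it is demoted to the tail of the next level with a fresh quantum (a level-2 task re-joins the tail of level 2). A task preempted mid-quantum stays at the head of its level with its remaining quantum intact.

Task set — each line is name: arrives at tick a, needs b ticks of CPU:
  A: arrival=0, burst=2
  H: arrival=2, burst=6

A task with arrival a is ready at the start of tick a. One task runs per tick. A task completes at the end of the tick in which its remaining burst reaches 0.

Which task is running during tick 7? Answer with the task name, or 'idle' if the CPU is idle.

t=0: L0/L1/L2 = A/-/- → run A
t=1: L0/L1/L2 = A/-/- → run A
t=2: L0/L1/L2 = H/-/- → run H
t=3: L0/L1/L2 = H/-/- → run H
t=4: L0/L1/L2 = H/-/- → run H
t=5: L0/L1/L2 = -/H/- → run H
t=6: L0/L1/L2 = -/H/- → run H
t=7: L0/L1/L2 = -/H/- → run H
t=8: (idle)
t=9: (idle)

running at tick 7 = H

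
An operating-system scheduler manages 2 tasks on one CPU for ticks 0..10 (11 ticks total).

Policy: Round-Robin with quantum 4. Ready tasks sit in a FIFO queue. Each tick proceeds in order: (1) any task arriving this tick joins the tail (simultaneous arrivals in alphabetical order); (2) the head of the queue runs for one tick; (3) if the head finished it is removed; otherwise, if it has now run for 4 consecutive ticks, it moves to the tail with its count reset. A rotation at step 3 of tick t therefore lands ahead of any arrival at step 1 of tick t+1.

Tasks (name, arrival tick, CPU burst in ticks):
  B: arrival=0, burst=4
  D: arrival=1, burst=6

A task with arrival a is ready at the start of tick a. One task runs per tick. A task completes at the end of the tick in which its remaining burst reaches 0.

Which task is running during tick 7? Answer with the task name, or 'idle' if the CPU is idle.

t=0: queue=[B] q_used=0 → run B
t=1: queue=[B,D] q_used=1 → run B
t=2: queue=[B,D] q_used=2 → run B
t=3: queue=[B,D] q_used=3 → run B
t=4: queue=[D] q_used=0 → run D
t=5: queue=[D] q_used=1 → run D
t=6: queue=[D] q_used=2 → run D
t=7: queue=[D] q_used=3 → run D
t=8: queue=[D] q_used=0 → run D
t=9: queue=[D] q_used=1 → run D
t=10: (idle)

running at tick 7 = D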